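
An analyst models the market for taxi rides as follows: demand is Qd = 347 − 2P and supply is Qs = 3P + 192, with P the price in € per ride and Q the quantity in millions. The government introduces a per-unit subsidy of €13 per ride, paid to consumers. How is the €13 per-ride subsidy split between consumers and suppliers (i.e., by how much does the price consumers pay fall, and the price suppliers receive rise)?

Consumers gain €7.8 per ride; suppliers gain €5.2 per ride.

Without the subsidy, 347 − 2P = 3P + 192 gives 5P = 155, so P* = €31 and Q* = 285.
With a per-unit subsidy paid to consumers, each effectively pays P − 13, so demand becomes Qd = 347 − 2(P − 13).
Solving gives Q = 300.6 with consumers paying €23.2 and suppliers receiving €36.2 (the €13 wedge).
Gain to consumers: €7.8; to suppliers: €5.2. (They sum to €13.)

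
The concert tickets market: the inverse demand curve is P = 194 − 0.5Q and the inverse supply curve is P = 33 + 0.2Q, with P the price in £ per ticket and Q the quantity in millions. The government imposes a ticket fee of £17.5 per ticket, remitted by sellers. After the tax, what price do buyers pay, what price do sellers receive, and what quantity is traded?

Buyers pay £91.5; sellers receive £74; quantity = 205.

Inverting to Q(P) form: Qd = 388 − 2P; Qs = 5P − 165.
Before the tax: set 388 − 2P = 5P − 165 → P* = £79, Q* = 230.
With the tax collected from sellers, supply shifts: Qs = 5(P − 17.5) − 165.
New equilibrium: buyers pay £91.5, sellers receive £74, Q = 205. (Wedge: Pb − Ps = 17.5.)
The less price-elastic side of the market bears the larger share of a per-unit tax.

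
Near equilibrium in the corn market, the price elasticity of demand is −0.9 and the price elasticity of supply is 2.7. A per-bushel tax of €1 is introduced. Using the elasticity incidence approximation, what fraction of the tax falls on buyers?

Buyers' share ≈ 0.75.

Incidence ratio: buyers' share ≈ εs / (εs + |εd|) = 2.7 / (2.7 + 0.9) = 0.75.
Supply is the more elastic side, so buyers bear the larger share.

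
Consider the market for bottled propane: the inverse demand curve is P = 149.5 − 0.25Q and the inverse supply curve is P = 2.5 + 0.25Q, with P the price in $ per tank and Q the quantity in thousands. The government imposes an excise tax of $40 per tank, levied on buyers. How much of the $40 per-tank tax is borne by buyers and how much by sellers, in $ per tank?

Buyers bear $20 per tank; sellers bear $20 per tank.

Rewrite in direct form: Qd = 598 − 4P and Qs = 4P − 10.
Before the tax: set 598 − 4P = 4P − 10 → P* = $76, Q* = 294.
With the tax collected from buyers, demand (in seller-price terms) shifts: Qd = 598 − 4(P + 40).
New equilibrium: buyers pay $96, sellers receive $56, Q = 214. (Wedge: Pb − Ps = 40.)
Burden on buyers: $20; on sellers: $20. (They sum to $40.)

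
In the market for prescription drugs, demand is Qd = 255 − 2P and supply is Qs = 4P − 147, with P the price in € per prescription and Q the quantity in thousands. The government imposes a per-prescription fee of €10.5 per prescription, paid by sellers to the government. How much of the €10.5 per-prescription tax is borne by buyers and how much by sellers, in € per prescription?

Buyers bear €7 per prescription; sellers bear €3.5 per prescription.

Without the tax, 255 − 2P = 4P − 147 gives 6P = 402, so P* = €67 and Q* = 121.
With the tax collected from sellers, supply shifts: Qs = 4(P − 10.5) − 147.
Solving gives Q = 107 with buyers paying €74 and sellers receiving €63.5 (the €10.5 wedge).
Burden on buyers: €7; on sellers: €3.5. (They sum to €10.5.)
The less price-elastic side of the market bears the larger share of a per-unit tax.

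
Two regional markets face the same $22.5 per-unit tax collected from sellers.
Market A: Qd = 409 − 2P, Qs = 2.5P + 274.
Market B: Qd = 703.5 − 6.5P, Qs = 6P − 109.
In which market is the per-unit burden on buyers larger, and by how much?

Market A, by $1.7.

Market A: pre-tax P* = $30, Q* = 349; post-tax Q = 324; per-unit burden on buyers = $12.5.
Market B: pre-tax P* = $65, Q* = 281; post-tax Q = 210.8; per-unit burden on buyers = $10.8.
Difference: $12.5 vs $10.8 → market A is larger by $1.7.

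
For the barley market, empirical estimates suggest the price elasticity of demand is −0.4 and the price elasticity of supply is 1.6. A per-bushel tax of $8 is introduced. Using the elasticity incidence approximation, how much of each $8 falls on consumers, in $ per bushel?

Consumers bear ≈ $6.4 per bushel.

Incidence ratio: consumers' share ≈ εs / (εs + |εd|) = 1.6 / (1.6 + 0.4) = 0.8.
So consumers bear ≈ 0.8 × $8 = $6.4; producers bear $1.6.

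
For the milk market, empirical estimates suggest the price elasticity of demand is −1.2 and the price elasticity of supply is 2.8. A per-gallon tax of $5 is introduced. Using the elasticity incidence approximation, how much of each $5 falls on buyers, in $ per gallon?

Incidence ratio: buyers' share ≈ εs / (εs + |εd|) = 2.8 / (2.8 + 1.2) = 0.7.
So buyers bear ≈ 0.7 × $5 = $3.5; sellers bear $1.5.

Buyers bear ≈ $3.5 per gallon.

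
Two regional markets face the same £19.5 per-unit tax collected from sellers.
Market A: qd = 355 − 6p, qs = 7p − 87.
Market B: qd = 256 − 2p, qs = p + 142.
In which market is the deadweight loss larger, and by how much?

Market A: pre-tax p* = £34, q* = 151; post-tax q = 88; deadweight loss = £614.25.
Market B: pre-tax p* = £38, q* = 180; post-tax q = 167; deadweight loss = £126.75.
Difference: £614.25 vs £126.75 → market A is larger by £487.5.

Market A, by £487.5.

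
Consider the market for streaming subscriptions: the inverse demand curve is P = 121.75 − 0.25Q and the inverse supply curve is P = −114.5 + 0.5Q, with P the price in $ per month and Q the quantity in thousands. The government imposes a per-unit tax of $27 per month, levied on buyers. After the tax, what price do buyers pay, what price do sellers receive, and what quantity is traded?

Inverting to Q(P) form: Qd = 487 − 4P; Qs = 2P + 229.
Before the tax: set 487 − 4P = 2P + 229 → P* = $43, Q* = 315.
With the tax collected from buyers, demand (in seller-price terms) shifts: Qd = 487 − 4(P + 27).
Solving gives Q = 279 with buyers paying $52 and sellers receiving $25 (the $27 wedge).
The less price-elastic side of the market bears the larger share of a per-unit tax.

Buyers pay $52; sellers receive $25; quantity = 279.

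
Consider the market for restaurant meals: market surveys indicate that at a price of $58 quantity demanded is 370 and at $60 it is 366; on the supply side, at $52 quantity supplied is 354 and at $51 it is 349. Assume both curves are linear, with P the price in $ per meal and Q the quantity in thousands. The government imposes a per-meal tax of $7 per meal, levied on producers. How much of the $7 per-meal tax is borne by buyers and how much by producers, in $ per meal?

Buyers bear $5 per meal; producers bear $2 per meal.

Demand slope: (366 − 370)/(60 − 58) = -2, so Qd = 486 − 2P.
Supply slope: (349 − 354)/(51 − 52) = 5, so Qs = 5P + 94.
Before the tax: set 486 − 2P = 5P + 94 → P* = $56, Q* = 374.
With the tax collected from producers, supply shifts: Qs = 5(P − 7) + 94.
New equilibrium: buyers pay $61, producers receive $54, Q = 364. (Wedge: Pb − Ps = 7.)
Burden on buyers: $5; on producers: $2. (They sum to $7.)
The less price-elastic side of the market bears the larger share of a per-unit tax.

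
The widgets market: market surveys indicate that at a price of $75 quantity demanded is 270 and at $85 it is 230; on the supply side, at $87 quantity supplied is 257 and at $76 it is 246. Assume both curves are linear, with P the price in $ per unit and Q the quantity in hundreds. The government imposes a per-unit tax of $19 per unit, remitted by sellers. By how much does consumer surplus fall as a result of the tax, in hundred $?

Demand slope: (230 − 270)/(85 − 75) = -4, so Qd = 570 − 4P.
Supply slope: (246 − 257)/(76 − 87) = 1, so Qs = P + 170.
Without the tax, 570 − 4P = P + 170 gives 5P = 400, so P* = $80 and Q* = 250.
With the tax collected from sellers, supply shifts: Qs = (P − 19) + 170.
Solving gives Q = 234.8 with consumers paying $83.8 and sellers receiving $64.8 (the $19 wedge).
ΔCS is the trapezoid between Q = 234.8 and Q = 250 of height $3.8: ½ · (250 + 234.8) · 3.8 = $921.12.

Consumer surplus falls by $921.12 hundred.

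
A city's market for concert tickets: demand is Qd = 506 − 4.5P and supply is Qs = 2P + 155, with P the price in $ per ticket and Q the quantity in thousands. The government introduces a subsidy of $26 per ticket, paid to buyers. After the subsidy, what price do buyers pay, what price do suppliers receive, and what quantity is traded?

Without the subsidy, 506 − 4.5P = 2P + 155 gives 6.5P = 351, so P* = $54 and Q* = 263.
With a per-unit subsidy paid to buyers, each effectively pays P − 26, so demand becomes Qd = 506 − 4.5(P − 26).
New equilibrium: buyers pay $46, suppliers receive $72, Q = 299. (Wedge: Pb − Ps = −26.)

Buyers pay $46; suppliers receive $72; quantity = 299.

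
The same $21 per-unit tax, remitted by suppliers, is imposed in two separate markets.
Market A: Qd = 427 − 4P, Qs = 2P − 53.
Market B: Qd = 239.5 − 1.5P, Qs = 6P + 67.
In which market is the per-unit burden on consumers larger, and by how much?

Market A: pre-tax P* = $80, Q* = 107; post-tax Q = 79; per-unit burden on consumers = $7.
Market B: pre-tax P* = $23, Q* = 205; post-tax Q = 179.8; per-unit burden on consumers = $16.8.
Difference: $7 vs $16.8 → market B is larger by $9.8.

Market B, by $9.8.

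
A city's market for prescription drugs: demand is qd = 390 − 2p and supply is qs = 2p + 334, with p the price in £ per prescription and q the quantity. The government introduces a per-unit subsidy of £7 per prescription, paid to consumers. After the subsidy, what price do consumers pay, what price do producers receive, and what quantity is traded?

Without the subsidy, 390 − 2p = 2p + 334 gives 4p = 56, so p* = £14 and q* = 362.
With a per-unit subsidy paid to consumers, each effectively pays p − 7, so demand becomes qd = 390 − 2(p − 7).
Solving gives q = 369 with consumers paying £10.5 and producers receiving £17.5 (the £7 wedge).

Consumers pay £10.5; producers receive £17.5; quantity = 369.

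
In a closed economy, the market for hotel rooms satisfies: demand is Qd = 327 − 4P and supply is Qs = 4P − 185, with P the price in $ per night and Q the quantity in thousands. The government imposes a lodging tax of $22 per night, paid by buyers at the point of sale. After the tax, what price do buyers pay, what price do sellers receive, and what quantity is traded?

Without the tax, 327 − 4P = 4P − 185 gives 8P = 512, so P* = $64 and Q* = 71.
With the tax collected from buyers, demand (in seller-price terms) shifts: Qd = 327 − 4(P + 22).
Solving gives Q = 27 with buyers paying $75 and sellers receiving $53 (the $22 wedge).
The less price-elastic side of the market bears the larger share of a per-unit tax.

Buyers pay $75; sellers receive $53; quantity = 27.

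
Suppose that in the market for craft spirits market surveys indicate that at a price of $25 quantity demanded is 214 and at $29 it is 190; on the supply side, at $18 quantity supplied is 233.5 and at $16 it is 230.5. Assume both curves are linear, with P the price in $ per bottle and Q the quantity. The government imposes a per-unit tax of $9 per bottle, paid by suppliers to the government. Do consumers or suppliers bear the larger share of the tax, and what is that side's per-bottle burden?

Suppliers bear the larger share: $7.2 per bottle.

Demand slope: (190 − 214)/(29 − 25) = -6, so Qd = 364 − 6P.
Supply slope: (230.5 − 233.5)/(16 − 18) = 1.5, so Qs = 1.5P + 206.5.
Before the tax: set 364 − 6P = 1.5P + 206.5 → P* = $21, Q* = 238.
With the tax collected from suppliers, supply shifts: Qs = 1.5(P − 9) + 206.5.
Solving gives Q = 227.2 with consumers paying $22.8 and suppliers receiving $13.8 (the $9 wedge).
Per-bottle burden: consumers $1.8, suppliers $7.2.
Suppliers take the larger share because supply is less price-elastic here (demand slope 6 vs supply slope 1.5).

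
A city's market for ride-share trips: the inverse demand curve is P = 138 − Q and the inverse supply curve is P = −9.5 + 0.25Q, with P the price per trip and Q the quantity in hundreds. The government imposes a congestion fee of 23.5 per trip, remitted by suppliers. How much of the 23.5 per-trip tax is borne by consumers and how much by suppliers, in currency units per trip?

Inverting to Q(P) form: Qd = 138 − P; Qs = 4P + 38.
Before the tax: set 138 − P = 4P + 38 → P* = 20, Q* = 118.
With the tax collected from suppliers, supply shifts: Qs = 4(P − 23.5) + 38.
New equilibrium: consumers pay 38.8, suppliers receive 15.3, Q = 99.2. (Wedge: Pb − Ps = 23.5.)
Burden on consumers: 18.8; on suppliers: 4.7. (They sum to 23.5.)
The less price-elastic side of the market bears the larger share of a per-unit tax.

Consumers bear 18.8 per trip; suppliers bear 4.7 per trip.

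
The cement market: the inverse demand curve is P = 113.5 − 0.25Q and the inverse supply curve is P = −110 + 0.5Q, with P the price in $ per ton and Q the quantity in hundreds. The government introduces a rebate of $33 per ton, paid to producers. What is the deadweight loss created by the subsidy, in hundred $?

Rewrite in direct form: Qd = 454 − 4P and Qs = 2P + 220.
Without the subsidy, 454 − 4P = 2P + 220 gives 6P = 234, so P* = $39 and Q* = 298.
With a per-unit subsidy paid to producers, each receives P + 33 per unit sold, so supply becomes Qs = 2(P + 33) + 220.
New equilibrium: consumers pay $28, producers receive $61, Q = 342. (Wedge: Pb − Ps = −33.)
Quantity rises by |ΔQ| = |298 − 342| = 44.
DWL = ½ · t · |ΔQ| = ½ · 33 · 44 = $726.

Deadweight loss = $726 hundred.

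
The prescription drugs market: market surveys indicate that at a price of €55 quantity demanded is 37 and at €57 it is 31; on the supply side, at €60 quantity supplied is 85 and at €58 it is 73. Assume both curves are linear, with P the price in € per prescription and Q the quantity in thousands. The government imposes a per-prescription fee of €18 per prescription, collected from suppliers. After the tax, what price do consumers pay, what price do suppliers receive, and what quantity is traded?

Demand slope: (31 − 37)/(57 − 55) = -3, so Qd = 202 − 3P.
Supply slope: (73 − 85)/(58 − 60) = 6, so Qs = 6P − 275.
Without the tax, 202 − 3P = 6P − 275 gives 9P = 477, so P* = €53 and Q* = 43.
With the tax collected from suppliers, supply shifts: Qs = 6(P − 18) − 275.
Solving gives Q = 7 with consumers paying €65 and suppliers receiving €47 (the €18 wedge).

Consumers pay €65; suppliers receive €47; quantity = 7.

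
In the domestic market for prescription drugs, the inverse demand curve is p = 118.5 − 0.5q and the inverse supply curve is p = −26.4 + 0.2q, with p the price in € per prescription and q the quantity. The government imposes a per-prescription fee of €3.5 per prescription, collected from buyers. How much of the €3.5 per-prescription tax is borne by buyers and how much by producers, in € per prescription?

Inverting to q(p) form: qd = 237 − 2p; qs = 5p + 132.
Before the tax: set 237 − 2p = 5p + 132 → p* = €15, q* = 207.
With the tax collected from buyers, demand (in seller-price terms) shifts: qd = 237 − 2(p + 3.5).
New equilibrium: buyers pay €17.5, producers receive €14, q = 202. (Wedge: pb − ps = 3.5.)
Burden on buyers: €2.5; on producers: €1. (They sum to €3.5.)

Buyers bear €2.5 per prescription; producers bear €1 per prescription.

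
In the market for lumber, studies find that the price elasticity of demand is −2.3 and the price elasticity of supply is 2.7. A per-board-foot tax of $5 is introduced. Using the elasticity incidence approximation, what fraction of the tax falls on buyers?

Buyers' share ≈ 0.54.

Incidence ratio: buyers' share ≈ εs / (εs + |εd|) = 2.7 / (2.7 + 2.3) = 0.54.
Supply is the more elastic side, so buyers bear the larger share.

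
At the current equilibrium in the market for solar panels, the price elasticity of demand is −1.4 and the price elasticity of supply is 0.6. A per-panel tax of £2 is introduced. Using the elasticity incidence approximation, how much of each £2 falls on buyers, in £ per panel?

Buyers bear ≈ £0.6 per panel.

Incidence ratio: buyers' share ≈ εs / (εs + |εd|) = 0.6 / (0.6 + 1.4) = 0.3.
So buyers bear ≈ 0.3 × £2 = £0.6; sellers bear £1.4.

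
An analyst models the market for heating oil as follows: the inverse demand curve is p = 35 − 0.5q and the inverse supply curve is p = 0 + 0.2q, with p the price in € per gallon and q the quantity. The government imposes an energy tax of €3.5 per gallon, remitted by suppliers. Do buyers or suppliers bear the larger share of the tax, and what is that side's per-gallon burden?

Rewrite in direct form: qd = 70 − 2p and qs = 5p.
Without the tax, 70 − 2p = 5p gives 7p = 70, so p* = €10 and q* = 50.
With the tax collected from suppliers, supply shifts: qs = 5(p − 3.5).
New equilibrium: buyers pay €12.5, suppliers receive €9, q = 45. (Wedge: pb − ps = 3.5.)
Per-gallon burden: buyers €2.5, suppliers €1.
Buyers take the larger share because demand is less price-elastic here (demand slope 2 vs supply slope 5).
The less price-elastic side of the market bears the larger share of a per-unit tax.

Buyers bear the larger share: €2.5 per gallon.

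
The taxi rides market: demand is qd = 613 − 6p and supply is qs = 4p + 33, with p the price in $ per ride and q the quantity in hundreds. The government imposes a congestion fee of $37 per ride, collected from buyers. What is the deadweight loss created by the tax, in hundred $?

Before the tax: set 613 − 6p = 4p + 33 → p* = $58, q* = 265.
With the tax collected from buyers, demand (in seller-price terms) shifts: qd = 613 − 6(p + 37).
New equilibrium: buyers pay $72.8, suppliers receive $35.8, q = 176.2. (Wedge: pb − ps = 37.)
Quantity falls by |ΔQ| = |265 − 176.2| = 88.8.
DWL = ½ · t · |ΔQ| = ½ · 37 · 88.8 = $1642.8.

Deadweight loss = $1642.8 hundred.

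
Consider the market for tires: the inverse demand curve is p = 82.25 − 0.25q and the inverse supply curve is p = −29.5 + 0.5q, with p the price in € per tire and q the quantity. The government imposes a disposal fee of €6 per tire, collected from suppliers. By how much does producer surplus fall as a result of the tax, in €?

Producer surplus falls by €580.

Inverting to q(p) form: qd = 329 − 4p; qs = 2p + 59.
Before the tax: set 329 − 4p = 2p + 59 → p* = €45, q* = 149.
With the tax collected from suppliers, supply shifts: qs = 2(p − 6) + 59.
Solving gives q = 141 with buyers paying €47 and suppliers receiving €41 (the €6 wedge).
ΔPS is the trapezoid between Q = 141 and Q = 149 of height €4: ½ · (149 + 141) · 4 = €580.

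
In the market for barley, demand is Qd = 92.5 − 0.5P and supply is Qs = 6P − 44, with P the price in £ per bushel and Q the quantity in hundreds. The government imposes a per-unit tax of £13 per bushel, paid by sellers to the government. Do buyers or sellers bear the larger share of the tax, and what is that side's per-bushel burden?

Buyers bear the larger share: £12 per bushel.

Before the tax: set 92.5 − 0.5P = 6P − 44 → P* = £21, Q* = 82.
With the tax collected from sellers, supply shifts: Qs = 6(P − 13) − 44.
New equilibrium: buyers pay £33, sellers receive £20, Q = 76. (Wedge: Pb − Ps = 13.)
Per-bushel burden: buyers £12, sellers £1.
Buyers take the larger share because demand is less price-elastic here (demand slope 0.5 vs supply slope 6).
The less price-elastic side of the market bears the larger share of a per-unit tax.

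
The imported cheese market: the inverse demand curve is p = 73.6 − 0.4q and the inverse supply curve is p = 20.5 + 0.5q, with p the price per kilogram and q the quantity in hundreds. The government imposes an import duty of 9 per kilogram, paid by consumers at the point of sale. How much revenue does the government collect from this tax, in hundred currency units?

Inverting to q(p) form: qd = 184 − 2.5p; qs = 2p − 41.
Before the tax: set 184 − 2.5p = 2p − 41 → p* = 50, q* = 59.
With the tax collected from consumers, demand (in seller-price terms) shifts: qd = 184 − 2.5(p + 9).
New equilibrium: consumers pay 54, sellers receive 45, q = 49. (Wedge: pb − ps = 9.)
Revenue = t · Q = 9 · 49 = 441.

Tax revenue = 441 hundred.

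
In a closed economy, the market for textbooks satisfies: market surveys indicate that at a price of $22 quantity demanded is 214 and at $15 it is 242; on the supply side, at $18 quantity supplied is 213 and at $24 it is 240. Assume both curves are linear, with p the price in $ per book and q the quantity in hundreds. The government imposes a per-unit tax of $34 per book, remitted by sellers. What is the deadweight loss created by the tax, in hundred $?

Deadweight loss = $1224 hundred.

Demand slope: (242 − 214)/(15 − 22) = -4, so qd = 302 − 4p.
Supply slope: (240 − 213)/(24 − 18) = 4.5, so qs = 4.5p + 132.
Without the tax, 302 − 4p = 4.5p + 132 gives 8.5p = 170, so p* = $20 and q* = 222.
With the tax collected from sellers, supply shifts: qs = 4.5(p − 34) + 132.
Solving gives q = 150 with consumers paying $38 and sellers receiving $4 (the $34 wedge).
Quantity falls by |ΔQ| = |222 − 150| = 72.
DWL = ½ · t · |ΔQ| = ½ · 34 · 72 = $1224.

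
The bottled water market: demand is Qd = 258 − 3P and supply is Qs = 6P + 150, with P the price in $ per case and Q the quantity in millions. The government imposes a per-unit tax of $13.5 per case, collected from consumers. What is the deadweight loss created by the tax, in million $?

Before the tax: set 258 − 3P = 6P + 150 → P* = $12, Q* = 222.
With the tax collected from consumers, demand (in seller-price terms) shifts: Qd = 258 − 3(P + 13.5).
New equilibrium: consumers pay $21, sellers receive $7.5, Q = 195. (Wedge: Pb − Ps = 13.5.)
Quantity falls by |ΔQ| = |222 − 195| = 27.
DWL = ½ · t · |ΔQ| = ½ · 13.5 · 27 = $182.25.

Deadweight loss = $182.25 million.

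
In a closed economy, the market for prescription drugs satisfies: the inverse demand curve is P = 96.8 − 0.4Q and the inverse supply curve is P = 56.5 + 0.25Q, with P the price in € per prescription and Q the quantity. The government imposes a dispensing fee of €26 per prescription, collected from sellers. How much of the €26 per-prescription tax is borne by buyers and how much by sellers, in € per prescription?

Buyers bear €16 per prescription; sellers bear €10 per prescription.

Inverting to Q(P) form: Qd = 242 − 2.5P; Qs = 4P − 226.
Without the tax, 242 − 2.5P = 4P − 226 gives 6.5P = 468, so P* = €72 and Q* = 62.
With the tax collected from sellers, supply shifts: Qs = 4(P − 26) − 226.
Solving gives Q = 22 with buyers paying €88 and sellers receiving €62 (the €26 wedge).
Burden on buyers: €16; on sellers: €10. (They sum to €26.)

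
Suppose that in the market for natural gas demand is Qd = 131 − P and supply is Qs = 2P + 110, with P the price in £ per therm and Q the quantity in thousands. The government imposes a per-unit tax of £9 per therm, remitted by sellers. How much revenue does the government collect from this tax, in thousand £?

Without the tax, 131 − P = 2P + 110 gives 3P = 21, so P* = £7 and Q* = 124.
With the tax collected from sellers, supply shifts: Qs = 2(P − 9) + 110.
New equilibrium: consumers pay £13, sellers receive £4, Q = 118. (Wedge: Pb − Ps = 9.)
Revenue = t · Q = 9 · 118 = £1062.

Tax revenue = £1062 thousand.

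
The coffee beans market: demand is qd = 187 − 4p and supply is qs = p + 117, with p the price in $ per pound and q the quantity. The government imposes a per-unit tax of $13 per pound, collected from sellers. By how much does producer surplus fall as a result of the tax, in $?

Producer surplus falls by $1308.32.

Without the tax, 187 − 4p = p + 117 gives 5p = 70, so p* = $14 and q* = 131.
With the tax collected from sellers, supply shifts: qs = (p − 13) + 117.
New equilibrium: consumers pay $16.6, sellers receive $3.6, q = 120.6. (Wedge: pb − ps = 13.)
ΔPS is the trapezoid between Q = 120.6 and Q = 131 of height $10.4: ½ · (131 + 120.6) · 10.4 = $1308.32.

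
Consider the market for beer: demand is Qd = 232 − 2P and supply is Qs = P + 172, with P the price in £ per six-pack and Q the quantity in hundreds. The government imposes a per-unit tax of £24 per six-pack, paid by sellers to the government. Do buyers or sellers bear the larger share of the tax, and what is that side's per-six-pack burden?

Sellers bear the larger share: £16 per six-pack.

Before the tax: set 232 − 2P = P + 172 → P* = £20, Q* = 192.
With the tax collected from sellers, supply shifts: Qs = (P − 24) + 172.
New equilibrium: buyers pay £28, sellers receive £4, Q = 176. (Wedge: Pb − Ps = 24.)
Per-six-pack burden: buyers £8, sellers £16.
Sellers take the larger share because supply is less price-elastic here (demand slope 2 vs supply slope 1).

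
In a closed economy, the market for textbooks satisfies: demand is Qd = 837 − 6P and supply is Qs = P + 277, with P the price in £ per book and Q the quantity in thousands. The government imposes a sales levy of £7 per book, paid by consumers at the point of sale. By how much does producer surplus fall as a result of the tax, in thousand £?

Before the tax: set 837 − 6P = P + 277 → P* = £80, Q* = 357.
With the tax collected from consumers, demand (in seller-price terms) shifts: Qd = 837 − 6(P + 7).
New equilibrium: consumers pay £81, suppliers receive £74, Q = 351. (Wedge: Pb − Ps = 7.)
ΔPS is the trapezoid between Q = 351 and Q = 357 of height £6: ½ · (357 + 351) · 6 = £2124.

Producer surplus falls by £2124 thousand.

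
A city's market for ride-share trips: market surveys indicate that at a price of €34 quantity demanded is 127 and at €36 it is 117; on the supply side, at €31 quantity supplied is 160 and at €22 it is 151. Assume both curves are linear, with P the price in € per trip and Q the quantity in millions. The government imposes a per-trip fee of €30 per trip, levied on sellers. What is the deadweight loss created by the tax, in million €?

Demand slope: (117 − 127)/(36 − 34) = -5, so Qd = 297 − 5P.
Supply slope: (151 − 160)/(22 − 31) = 1, so Qs = P + 129.
Before the tax: set 297 − 5P = P + 129 → P* = €28, Q* = 157.
With the tax collected from sellers, supply shifts: Qs = (P − 30) + 129.
Solving gives Q = 132 with buyers paying €33 and sellers receiving €3 (the €30 wedge).
Quantity falls by |ΔQ| = |157 − 132| = 25.
DWL = ½ · t · |ΔQ| = ½ · 30 · 25 = €375.

Deadweight loss = €375 million.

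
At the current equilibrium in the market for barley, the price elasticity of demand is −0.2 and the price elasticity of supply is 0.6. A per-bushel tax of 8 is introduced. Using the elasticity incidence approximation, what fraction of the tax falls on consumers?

Consumers' share ≈ 0.75.

Incidence ratio: consumers' share ≈ εs / (εs + |εd|) = 0.6 / (0.6 + 0.2) = 0.75.
Supply is the more elastic side, so consumers bear the larger share.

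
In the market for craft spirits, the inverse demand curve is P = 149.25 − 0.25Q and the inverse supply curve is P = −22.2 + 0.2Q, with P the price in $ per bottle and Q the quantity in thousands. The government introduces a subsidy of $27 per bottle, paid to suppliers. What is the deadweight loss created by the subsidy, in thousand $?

Deadweight loss = $810 thousand.

Inverting to Q(P) form: Qd = 597 − 4P; Qs = 5P + 111.
Before the subsidy: set 597 − 4P = 5P + 111 → P* = $54, Q* = 381.
With a per-unit subsidy paid to suppliers, each receives P + 27 per unit sold, so supply becomes Qs = 5(P + 27) + 111.
New equilibrium: consumers pay $39, suppliers receive $66, Q = 441. (Wedge: Pb − Ps = −27.)
Quantity rises by |ΔQ| = |381 − 441| = 60.
DWL = ½ · t · |ΔQ| = ½ · 27 · 60 = $810.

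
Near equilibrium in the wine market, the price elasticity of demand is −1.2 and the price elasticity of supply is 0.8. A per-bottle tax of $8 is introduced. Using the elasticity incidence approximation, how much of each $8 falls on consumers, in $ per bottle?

Incidence ratio: consumers' share ≈ εs / (εs + |εd|) = 0.8 / (0.8 + 1.2) = 0.4.
So consumers bear ≈ 0.4 × $8 = $3.2; suppliers bear $4.8.

Consumers bear ≈ $3.2 per bottle.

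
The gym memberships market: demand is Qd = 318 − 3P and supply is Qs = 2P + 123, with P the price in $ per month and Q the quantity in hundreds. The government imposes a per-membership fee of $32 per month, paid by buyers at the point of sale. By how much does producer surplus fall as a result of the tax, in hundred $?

Before the tax: set 318 − 3P = 2P + 123 → P* = $39, Q* = 201.
With the tax collected from buyers, demand (in seller-price terms) shifts: Qd = 318 − 3(P + 32).
Solving gives Q = 162.6 with buyers paying $51.8 and sellers receiving $19.8 (the $32 wedge).
ΔPS is the trapezoid between Q = 162.6 and Q = 201 of height $19.2: ½ · (201 + 162.6) · 19.2 = $3490.56.

Producer surplus falls by $3490.56 hundred.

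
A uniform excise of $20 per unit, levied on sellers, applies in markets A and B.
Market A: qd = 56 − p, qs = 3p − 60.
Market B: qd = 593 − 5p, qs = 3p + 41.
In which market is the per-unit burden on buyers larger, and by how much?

Market A, by $7.5.

Market A: pre-tax p* = $29, q* = 27; post-tax q = 12; per-unit burden on buyers = $15.
Market B: pre-tax p* = $69, q* = 248; post-tax q = 210.5; per-unit burden on buyers = $7.5.
Difference: $15 vs $7.5 → market A is larger by $7.5.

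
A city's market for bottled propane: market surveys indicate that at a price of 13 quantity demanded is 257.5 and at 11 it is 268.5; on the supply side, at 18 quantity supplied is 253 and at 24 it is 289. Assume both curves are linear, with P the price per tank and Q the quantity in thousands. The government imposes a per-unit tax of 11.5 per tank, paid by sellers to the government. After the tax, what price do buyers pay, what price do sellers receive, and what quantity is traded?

Buyers pay 22; sellers receive 10.5; quantity = 208.

Demand slope: (268.5 − 257.5)/(11 − 13) = -5.5, so Qd = 329 − 5.5P.
Supply slope: (289 − 253)/(24 − 18) = 6, so Qs = 6P + 145.
Before the tax: set 329 − 5.5P = 6P + 145 → P* = 16, Q* = 241.
With the tax collected from sellers, supply shifts: Qs = 6(P − 11.5) + 145.
New equilibrium: buyers pay 22, sellers receive 10.5, Q = 208. (Wedge: Pb − Ps = 11.5.)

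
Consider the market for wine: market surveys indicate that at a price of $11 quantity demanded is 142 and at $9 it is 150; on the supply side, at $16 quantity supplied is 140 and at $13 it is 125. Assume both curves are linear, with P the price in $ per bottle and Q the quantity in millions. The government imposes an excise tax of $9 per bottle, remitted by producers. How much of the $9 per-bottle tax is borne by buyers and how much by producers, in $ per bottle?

Demand slope: (150 − 142)/(9 − 11) = -4, so Qd = 186 − 4P.
Supply slope: (125 − 140)/(13 − 16) = 5, so Qs = 5P + 60.
Without the tax, 186 − 4P = 5P + 60 gives 9P = 126, so P* = $14 and Q* = 130.
With the tax collected from producers, supply shifts: Qs = 5(P − 9) + 60.
Solving gives Q = 110 with buyers paying $19 and producers receiving $10 (the $9 wedge).
Burden on buyers: $5; on producers: $4. (They sum to $9.)

Buyers bear $5 per bottle; producers bear $4 per bottle.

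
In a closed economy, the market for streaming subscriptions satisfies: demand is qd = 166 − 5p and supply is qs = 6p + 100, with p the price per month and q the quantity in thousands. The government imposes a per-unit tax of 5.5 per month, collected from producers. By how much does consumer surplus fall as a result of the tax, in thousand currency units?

Without the tax, 166 − 5p = 6p + 100 gives 11p = 66, so p* = 6 and q* = 136.
With the tax collected from producers, supply shifts: qs = 6(p − 5.5) + 100.
New equilibrium: buyers pay 9, producers receive 3.5, q = 121. (Wedge: pb − ps = 5.5.)
ΔCS is the trapezoid between Q = 121 and Q = 136 of height 3: ½ · (136 + 121) · 3 = 385.5.

Consumer surplus falls by 385.5 thousand.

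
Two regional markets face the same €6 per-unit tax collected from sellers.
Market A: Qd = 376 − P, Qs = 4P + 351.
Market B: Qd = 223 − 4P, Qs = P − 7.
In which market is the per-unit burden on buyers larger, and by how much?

Market A: pre-tax P* = €5, Q* = 371; post-tax Q = 366.2; per-unit burden on buyers = €4.8.
Market B: pre-tax P* = €46, Q* = 39; post-tax Q = 34.2; per-unit burden on buyers = €1.2.
Difference: €4.8 vs €1.2 → market A is larger by €3.6.

Market A, by €3.6.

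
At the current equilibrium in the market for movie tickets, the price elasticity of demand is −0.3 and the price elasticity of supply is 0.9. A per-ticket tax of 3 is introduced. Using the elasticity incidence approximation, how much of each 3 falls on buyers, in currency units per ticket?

Incidence ratio: buyers' share ≈ εs / (εs + |εd|) = 0.9 / (0.9 + 0.3) = 0.75.
So buyers bear ≈ 0.75 × 3 = 2.25; suppliers bear 0.75.

Buyers bear ≈ 2.25 per ticket.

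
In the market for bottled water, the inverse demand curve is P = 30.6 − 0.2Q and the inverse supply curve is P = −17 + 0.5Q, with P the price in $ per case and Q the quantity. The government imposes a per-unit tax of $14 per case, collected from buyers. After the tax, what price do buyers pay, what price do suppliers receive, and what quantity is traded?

Rewrite in direct form: Qd = 153 − 5P and Qs = 2P + 34.
Before the tax: set 153 − 5P = 2P + 34 → P* = $17, Q* = 68.
With the tax collected from buyers, demand (in seller-price terms) shifts: Qd = 153 − 5(P + 14).
Solving gives Q = 48 with buyers paying $21 and suppliers receiving $7 (the $14 wedge).

Buyers pay $21; suppliers receive $7; quantity = 48.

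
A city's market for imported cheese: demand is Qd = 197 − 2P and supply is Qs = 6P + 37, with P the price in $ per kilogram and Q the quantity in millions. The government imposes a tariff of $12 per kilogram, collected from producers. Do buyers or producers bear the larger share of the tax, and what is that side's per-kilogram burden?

Without the tax, 197 − 2P = 6P + 37 gives 8P = 160, so P* = $20 and Q* = 157.
With the tax collected from producers, supply shifts: Qs = 6(P − 12) + 37.
New equilibrium: buyers pay $29, producers receive $17, Q = 139. (Wedge: Pb − Ps = 12.)
Per-kilogram burden: buyers $9, producers $3.
Buyers take the larger share because demand is less price-elastic here (demand slope 2 vs supply slope 6).
The less price-elastic side of the market bears the larger share of a per-unit tax.

Buyers bear the larger share: $9 per kilogram.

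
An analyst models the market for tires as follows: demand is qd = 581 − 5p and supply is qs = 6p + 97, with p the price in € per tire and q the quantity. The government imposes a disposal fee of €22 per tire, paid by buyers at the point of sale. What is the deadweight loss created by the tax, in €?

Without the tax, 581 − 5p = 6p + 97 gives 11p = 484, so p* = €44 and q* = 361.
With the tax collected from buyers, demand (in seller-price terms) shifts: qd = 581 − 5(p + 22).
New equilibrium: buyers pay €56, sellers receive €34, q = 301. (Wedge: pb − ps = 22.)
Quantity falls by |ΔQ| = |361 − 301| = 60.
DWL = ½ · t · |ΔQ| = ½ · 22 · 60 = €660.

Deadweight loss = €660.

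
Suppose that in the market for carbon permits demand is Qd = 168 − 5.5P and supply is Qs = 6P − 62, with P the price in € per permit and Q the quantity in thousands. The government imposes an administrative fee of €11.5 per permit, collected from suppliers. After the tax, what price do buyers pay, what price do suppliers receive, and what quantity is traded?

Without the tax, 168 − 5.5P = 6P − 62 gives 11.5P = 230, so P* = €20 and Q* = 58.
With the tax collected from suppliers, supply shifts: Qs = 6(P − 11.5) − 62.
New equilibrium: buyers pay €26, suppliers receive €14.5, Q = 25. (Wedge: Pb − Ps = 11.5.)
The less price-elastic side of the market bears the larger share of a per-unit tax.

Buyers pay €26; suppliers receive €14.5; quantity = 25.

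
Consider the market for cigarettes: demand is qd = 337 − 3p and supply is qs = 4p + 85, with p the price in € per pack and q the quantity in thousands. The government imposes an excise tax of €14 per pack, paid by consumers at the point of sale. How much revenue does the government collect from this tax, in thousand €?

Without the tax, 337 − 3p = 4p + 85 gives 7p = 252, so p* = €36 and q* = 229.
With the tax collected from consumers, demand (in seller-price terms) shifts: qd = 337 − 3(p + 14).
New equilibrium: consumers pay €44, producers receive €30, q = 205. (Wedge: pb − ps = 14.)
Revenue = t · Q = 14 · 205 = €2870.

Tax revenue = €2870 thousand.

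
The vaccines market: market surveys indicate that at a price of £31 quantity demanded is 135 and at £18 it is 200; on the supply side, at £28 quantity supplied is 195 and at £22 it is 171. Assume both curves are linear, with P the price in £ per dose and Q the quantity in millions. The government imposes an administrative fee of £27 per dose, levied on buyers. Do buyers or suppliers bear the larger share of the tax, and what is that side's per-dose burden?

Suppliers bear the larger share: £15 per dose.

Demand slope: (200 − 135)/(18 − 31) = -5, so Qd = 290 − 5P.
Supply slope: (171 − 195)/(22 − 28) = 4, so Qs = 4P + 83.
Before the tax: set 290 − 5P = 4P + 83 → P* = £23, Q* = 175.
With the tax collected from buyers, demand (in seller-price terms) shifts: Qd = 290 − 5(P + 27).
New equilibrium: buyers pay £35, suppliers receive £8, Q = 115. (Wedge: Pb − Ps = 27.)
Per-dose burden: buyers £12, suppliers £15.
Suppliers take the larger share because supply is less price-elastic here (demand slope 5 vs supply slope 4).
The less price-elastic side of the market bears the larger share of a per-unit tax.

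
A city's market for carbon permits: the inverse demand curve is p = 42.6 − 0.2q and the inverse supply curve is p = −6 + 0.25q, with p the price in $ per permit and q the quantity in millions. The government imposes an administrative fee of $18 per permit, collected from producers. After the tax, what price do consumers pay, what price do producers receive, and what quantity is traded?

Consumers pay $29; producers receive $11; quantity = 68.

Rewrite in direct form: qd = 213 − 5p and qs = 4p + 24.
Without the tax, 213 − 5p = 4p + 24 gives 9p = 189, so p* = $21 and q* = 108.
With the tax collected from producers, supply shifts: qs = 4(p − 18) + 24.
Solving gives q = 68 with consumers paying $29 and producers receiving $11 (the $18 wedge).
The less price-elastic side of the market bears the larger share of a per-unit tax.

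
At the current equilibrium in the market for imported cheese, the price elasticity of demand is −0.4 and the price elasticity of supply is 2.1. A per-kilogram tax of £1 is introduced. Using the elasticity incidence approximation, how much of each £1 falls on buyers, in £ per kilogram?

Incidence ratio: buyers' share ≈ εs / (εs + |εd|) = 2.1 / (2.1 + 0.4) = 0.84.
So buyers bear ≈ 0.84 × £1 = £0.84; suppliers bear £0.16.

Buyers bear ≈ £0.84 per kilogram.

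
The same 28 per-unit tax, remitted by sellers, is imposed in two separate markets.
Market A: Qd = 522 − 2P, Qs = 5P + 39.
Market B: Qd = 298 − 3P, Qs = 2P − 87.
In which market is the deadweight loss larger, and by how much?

Market A, by 89.6.

Market A: pre-tax P* = 69, Q* = 384; post-tax Q = 344; deadweight loss = 560.
Market B: pre-tax P* = 77, Q* = 67; post-tax Q = 33.4; deadweight loss = 470.4.
Difference: 560 vs 470.4 → market A is larger by 89.6.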